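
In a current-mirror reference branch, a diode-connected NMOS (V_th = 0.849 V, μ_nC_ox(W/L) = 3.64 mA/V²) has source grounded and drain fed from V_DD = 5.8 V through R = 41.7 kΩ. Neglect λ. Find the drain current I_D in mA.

I_D = 0.113 mA

With gate tied to drain, V_GS = V_DS ≥ V_GS − V_th, so the device is in saturation.
KCL at the drain: ½ k_n (V_GS − V_th)² = (V_DD − V_GS)/R.
Let x = V_GS − 0.849. Then 75.9 x² + x − 4.951 = 0, giving x = 0.249 V (positive root), so V_GS = 1.1 V.
I_D = (V_DD − V_GS)/R = (5.8 − 1.1) / 41.7 = 0.113 mA.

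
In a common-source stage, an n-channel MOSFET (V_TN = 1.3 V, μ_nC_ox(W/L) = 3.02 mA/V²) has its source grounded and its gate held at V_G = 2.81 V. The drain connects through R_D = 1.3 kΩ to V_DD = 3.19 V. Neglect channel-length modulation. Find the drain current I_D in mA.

I_D = 2.04 mA

V_GS = V_G = 2.81 V, so V_ov = 2.81 − 1.3 = 1.51 V.
Assume saturation: I_D = ½ k_n V_ov² = 0.5 × 3.02 × 1.51² = 3.44 mA, giving V_DS = V_DD − I_D R_D = 3.19 − 3.44 × 1.3 = -1.29 V.
But -1.29 V < V_ov = 1.51 V, so the device is actually in triode.
In triode I_D = k_n[V_ov V_DS − ½ V_DS²] and I_D = (V_DD − V_DS)/R_D. Equating: 1.96 V_DS² − 6.928 V_DS + 3.19 = 0, giving V_DS = 0.544 V (the root below V_ov).
I_D = (3.19 − 0.544) / 1.3 = 2.04 mA.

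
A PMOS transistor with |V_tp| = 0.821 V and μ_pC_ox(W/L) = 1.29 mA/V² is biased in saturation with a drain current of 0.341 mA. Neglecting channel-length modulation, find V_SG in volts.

V_SG = 1.55 V

In saturation I_D = ½ k_p (V_SG − |V_tp|)², so V_SG − |V_tp| = √(2 I_D / k_p) = √(2 × 0.341 / 1.29) = 0.727 V.
V_SG = 0.821 + 0.727 = 1.55 V.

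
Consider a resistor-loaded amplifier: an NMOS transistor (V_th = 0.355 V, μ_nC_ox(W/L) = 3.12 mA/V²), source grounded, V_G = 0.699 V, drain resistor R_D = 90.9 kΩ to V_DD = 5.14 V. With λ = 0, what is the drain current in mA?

V_GS = V_G = 0.699 V, so V_ov = 0.699 − 0.355 = 0.344 V.
Assume saturation: I_D = ½ k_n V_ov² = 0.5 × 3.12 × 0.344² = 0.185 mA, giving V_DS = V_DD − I_D R_D = 5.14 − 0.185 × 90.9 = -11.6 V.
But -11.6 V < V_ov = 0.344 V, so the device is actually in triode.
In triode I_D = k_n[V_ov V_DS − ½ V_DS²] and I_D = (V_DD − V_DS)/R_D. Equating: 142 V_DS² − 98.56 V_DS + 5.14 = 0, giving V_DS = 0.0568 V (the root below V_ov).
I_D = (5.14 − 0.0568) / 90.9 = 0.0559 mA.

I_D = 0.0559 mA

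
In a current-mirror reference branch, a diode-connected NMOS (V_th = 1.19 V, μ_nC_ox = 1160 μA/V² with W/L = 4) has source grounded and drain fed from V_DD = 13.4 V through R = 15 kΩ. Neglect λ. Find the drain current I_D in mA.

With gate tied to drain, V_GS = V_DS ≥ V_GS − V_th, so the device is in saturation.
k_n = μ_nC_ox · (W/L) = 4.64 mA/V².
KCL at the drain: ½ k_n (V_GS − V_th)² = (V_DD − V_GS)/R.
Let x = V_GS − 1.19. Then 34.8 x² + x − 12.21 = 0, giving x = 0.578 V (positive root), so V_GS = 1.77 V.
I_D = (V_DD − V_GS)/R = (13.4 − 1.77) / 15 = 0.775 mA.

I_D = 0.775 mA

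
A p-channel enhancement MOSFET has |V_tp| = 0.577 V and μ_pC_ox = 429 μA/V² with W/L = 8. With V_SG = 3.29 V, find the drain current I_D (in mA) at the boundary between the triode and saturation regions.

At the boundary V_SD = V_ov = V_SG − |V_tp| = 3.29 − 0.577 = 2.71 V.
k_p = μ_pC_ox · (W/L) = 3.432 mA/V².
I_D = ½ k_p V_ov² = 0.5 × 3.432 × 2.71² = 12.6 mA.

I_D = 12.6 mA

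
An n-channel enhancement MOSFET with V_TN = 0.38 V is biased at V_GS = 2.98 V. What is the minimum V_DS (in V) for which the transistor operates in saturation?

The boundary between triode and saturation is V_DS = V_GS − V_TN = V_ov.
V_ov = 2.98 − 0.38 = 2.6 V.

V_DS,sat = 2.60 V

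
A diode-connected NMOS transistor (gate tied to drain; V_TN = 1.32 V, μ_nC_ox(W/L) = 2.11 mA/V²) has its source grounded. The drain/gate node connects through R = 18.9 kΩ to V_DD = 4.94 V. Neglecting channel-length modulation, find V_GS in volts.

With gate tied to drain, V_GS = V_DS ≥ V_GS − V_TN, so the device is in saturation.
KCL at the drain: ½ k_n (V_GS − V_TN)² = (V_DD − V_GS)/R.
Let x = V_GS − 1.32. Then 19.9 x² + x − 3.62 = 0, giving x = 0.402 V (positive root), so V_GS = 1.72 V.
I_D = (V_DD − V_GS)/R = (4.94 − 1.72) / 18.9 = 0.17 mA.

V_GS = 1.72 V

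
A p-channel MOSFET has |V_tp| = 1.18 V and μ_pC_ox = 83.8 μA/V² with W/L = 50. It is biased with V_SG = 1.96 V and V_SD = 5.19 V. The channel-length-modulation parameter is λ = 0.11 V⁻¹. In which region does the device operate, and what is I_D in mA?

Saturation; I_D = 2.00 mA

k_p = μ_pC_ox · (W/L) = 4.19 mA/V².
V_ov = V_SG − |V_tp| = 1.96 − 1.18 = 0.78 V.
Since V_SD = 5.19 V ≥ V_ov = 0.78 V, the device is in saturation.
I_D = ½ k_p V_ov² (1 + λ V_SD) = 0.5 × 4.19 × 0.78² × (1 + 0.11 × 5.19) = 2 mA.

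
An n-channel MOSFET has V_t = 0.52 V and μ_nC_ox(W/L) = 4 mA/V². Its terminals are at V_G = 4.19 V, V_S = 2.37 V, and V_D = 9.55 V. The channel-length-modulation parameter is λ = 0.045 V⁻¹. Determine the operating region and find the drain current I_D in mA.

Saturation; I_D = 4.47 mA

V_GS = V_G − V_S = 4.19 − 2.37 = 1.82 V; V_DS = V_D − V_S = 9.55 − 2.37 = 7.18 V.
V_ov = V_GS − V_t = 1.82 − 0.52 = 1.3 V.
Since V_DS = 7.18 V ≥ V_ov = 1.3 V, the device is in saturation.
I_D = ½ k_n V_ov² (1 + λ V_DS) = 0.5 × 4 × 1.3² × (1 + 0.045 × 7.18) = 4.47 mA.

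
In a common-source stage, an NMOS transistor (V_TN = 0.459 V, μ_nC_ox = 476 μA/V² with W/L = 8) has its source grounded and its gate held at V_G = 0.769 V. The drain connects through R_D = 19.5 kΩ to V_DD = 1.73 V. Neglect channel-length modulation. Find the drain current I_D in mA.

I_D = 0.0845 mA

V_GS = V_G = 0.769 V, so V_ov = 0.769 − 0.459 = 0.31 V.
k_n = μ_nC_ox · (W/L) = 3.808 mA/V².
Assume saturation: I_D = ½ k_n V_ov² = 0.5 × 3.808 × 0.31² = 0.183 mA, giving V_DS = V_DD − I_D R_D = 1.73 − 0.183 × 19.5 = -1.84 V.
But -1.84 V < V_ov = 0.31 V, so the device is actually in triode.
In triode I_D = k_n[V_ov V_DS − ½ V_DS²] and I_D = (V_DD − V_DS)/R_D. Equating: 37.1 V_DS² − 24.02 V_DS + 1.73 = 0, giving V_DS = 0.0826 V (the root below V_ov).
I_D = (1.73 − 0.0826) / 19.5 = 0.0845 mA.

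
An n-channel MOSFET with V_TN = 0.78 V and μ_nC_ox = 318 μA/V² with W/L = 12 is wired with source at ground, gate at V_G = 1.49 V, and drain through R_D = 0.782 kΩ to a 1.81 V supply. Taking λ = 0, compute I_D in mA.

V_GS = V_G = 1.49 V, so V_ov = 1.49 − 0.78 = 0.71 V.
k_n = μ_nC_ox · (W/L) = 3.816 mA/V².
Assume saturation: I_D = ½ k_n V_ov² = 0.5 × 3.816 × 0.71² = 0.962 mA, giving V_DS = V_DD − I_D R_D = 1.81 − 0.962 × 0.782 = 1.06 V.
V_DS = 1.06 V ≥ V_ov = 0.71 V, confirming saturation.

I_D = 0.962 mA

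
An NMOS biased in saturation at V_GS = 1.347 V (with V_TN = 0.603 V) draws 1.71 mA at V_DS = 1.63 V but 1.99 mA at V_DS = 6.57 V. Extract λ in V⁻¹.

With V_GS fixed, I_D ∝ (1 + λ V_DS) in saturation, so I_D2/I_D1 = (1 + λ V_DS2)/(1 + λ V_DS1).
1.99/1.71 = 1.164 = (1 + 6.57 λ)/(1 + 1.63 λ).
Solving: λ (I_D1 V_DS2 − I_D2 V_DS1) = I_D2 − I_D1, so λ = (1.99 − 1.71) / (1.71 × 6.57 − 1.99 × 1.63) = 0.28 / 7.99 = 0.035 V⁻¹.

λ = 0.0350 V⁻¹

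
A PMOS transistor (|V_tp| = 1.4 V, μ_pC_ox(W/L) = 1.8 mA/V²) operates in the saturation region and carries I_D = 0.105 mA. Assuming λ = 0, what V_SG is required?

In saturation I_D = ½ k_p (V_SG − |V_tp|)², so V_SG − |V_tp| = √(2 I_D / k_p) = √(2 × 0.105 / 1.8) = 0.342 V.
V_SG = 1.4 + 0.342 = 1.74 V.

V_SG = 1.74 V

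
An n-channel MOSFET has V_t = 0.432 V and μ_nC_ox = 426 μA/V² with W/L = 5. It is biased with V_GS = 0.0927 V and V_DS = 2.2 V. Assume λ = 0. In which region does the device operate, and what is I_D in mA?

Cutoff; I_D = 0 mA

V_GS = 0.0927 V < V_t = 0.432 V, so the transistor is in cutoff.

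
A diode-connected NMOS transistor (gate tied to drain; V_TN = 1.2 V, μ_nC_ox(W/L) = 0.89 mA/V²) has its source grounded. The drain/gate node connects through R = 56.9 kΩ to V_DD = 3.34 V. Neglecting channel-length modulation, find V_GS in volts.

With gate tied to drain, V_GS = V_DS ≥ V_GS − V_TN, so the device is in saturation.
KCL at the drain: ½ k_n (V_GS − V_TN)² = (V_DD − V_GS)/R.
Let x = V_GS − 1.2. Then 25.3 x² + x − 2.14 = 0, giving x = 0.272 V (positive root), so V_GS = 1.47 V.
I_D = (V_DD − V_GS)/R = (3.34 − 1.47) / 56.9 = 0.0328 mA.

V_GS = 1.47 V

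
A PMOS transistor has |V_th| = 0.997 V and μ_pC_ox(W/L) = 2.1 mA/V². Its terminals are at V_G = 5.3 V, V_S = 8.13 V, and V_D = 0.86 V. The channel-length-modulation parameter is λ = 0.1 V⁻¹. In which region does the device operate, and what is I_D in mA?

Saturation; I_D = 6.09 mA

V_SG = V_S − V_G = 8.13 − 5.3 = 2.83 V; V_SD = V_S − V_D = 8.13 − 0.86 = 7.27 V.
V_ov = V_SG − |V_th| = 2.83 − 0.997 = 1.83 V.
Since V_SD = 7.27 V ≥ V_ov = 1.83 V, the device is in saturation.
I_D = ½ k_p V_ov² (1 + λ V_SD) = 0.5 × 2.1 × 1.83² × (1 + 0.1 × 7.27) = 6.09 mA.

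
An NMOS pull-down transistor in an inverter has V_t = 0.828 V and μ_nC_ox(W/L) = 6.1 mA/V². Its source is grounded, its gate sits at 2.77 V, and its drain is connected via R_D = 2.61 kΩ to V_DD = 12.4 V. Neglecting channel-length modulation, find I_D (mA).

V_GS = V_G = 2.77 V, so V_ov = 2.77 − 0.828 = 1.94 V.
Assume saturation: I_D = ½ k_n V_ov² = 0.5 × 6.1 × 1.94² = 11.5 mA, giving V_DS = V_DD − I_D R_D = 12.4 − 11.5 × 2.61 = -17.6 V.
But -17.6 V < V_ov = 1.94 V, so the device is actually in triode.
In triode I_D = k_n[V_ov V_DS − ½ V_DS²] and I_D = (V_DD − V_DS)/R_D. Equating: 7.96 V_DS² − 31.92 V_DS + 12.4 = 0, giving V_DS = 0.436 V (the root below V_ov).
I_D = (12.4 − 0.436) / 2.61 = 4.58 mA.

I_D = 4.58 mA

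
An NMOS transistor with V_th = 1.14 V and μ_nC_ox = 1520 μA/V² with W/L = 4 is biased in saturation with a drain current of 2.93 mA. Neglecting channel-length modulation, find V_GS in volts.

k_n = μ_nC_ox · (W/L) = 6.08 mA/V².
In saturation I_D = ½ k_n (V_GS − V_th)², so V_GS − V_th = √(2 I_D / k_n) = √(2 × 2.93 / 6.08) = 0.982 V.
V_GS = 1.14 + 0.982 = 2.12 V.

V_GS = 2.12 V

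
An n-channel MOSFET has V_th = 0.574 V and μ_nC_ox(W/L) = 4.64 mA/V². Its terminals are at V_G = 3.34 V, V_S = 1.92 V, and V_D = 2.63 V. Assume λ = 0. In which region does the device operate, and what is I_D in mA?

Triode; I_D = 1.62 mA

V_GS = V_G − V_S = 3.34 − 1.92 = 1.42 V; V_DS = V_D − V_S = 2.63 − 1.92 = 0.71 V.
V_ov = V_GS − V_th = 1.42 − 0.574 = 0.846 V.
Since V_DS = 0.71 V < V_ov = 0.846 V, the device is in the triode region.
I_D = k_n [V_ov · V_DS − ½ V_DS²] = 4.64 × [0.846 × 0.71 − 0.5 × 0.71²] = 1.62 mA.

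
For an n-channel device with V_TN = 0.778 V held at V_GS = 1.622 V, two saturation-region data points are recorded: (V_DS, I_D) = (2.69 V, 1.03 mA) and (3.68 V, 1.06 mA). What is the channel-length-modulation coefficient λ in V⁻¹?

λ = 0.0319 V⁻¹

With V_GS fixed, I_D ∝ (1 + λ V_DS) in saturation, so I_D2/I_D1 = (1 + λ V_DS2)/(1 + λ V_DS1).
1.06/1.03 = 1.029 = (1 + 3.68 λ)/(1 + 2.69 λ).
Solving: λ (I_D1 V_DS2 − I_D2 V_DS1) = I_D2 − I_D1, so λ = (1.06 − 1.03) / (1.03 × 3.68 − 1.06 × 2.69) = 0.03 / 0.939 = 0.0319 V⁻¹.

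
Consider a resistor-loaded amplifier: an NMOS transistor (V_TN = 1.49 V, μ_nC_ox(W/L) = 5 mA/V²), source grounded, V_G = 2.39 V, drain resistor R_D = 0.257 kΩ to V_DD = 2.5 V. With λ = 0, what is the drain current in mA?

V_GS = V_G = 2.39 V, so V_ov = 2.39 − 1.49 = 0.9 V.
Assume saturation: I_D = ½ k_n V_ov² = 0.5 × 5 × 0.9² = 2.03 mA, giving V_DS = V_DD − I_D R_D = 2.5 − 2.03 × 0.257 = 1.98 V.
V_DS = 1.98 V ≥ V_ov = 0.9 V, confirming saturation.

I_D = 2.03 mA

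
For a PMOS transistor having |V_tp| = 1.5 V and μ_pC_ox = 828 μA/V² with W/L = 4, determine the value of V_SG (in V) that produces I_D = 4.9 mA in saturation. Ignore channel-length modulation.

V_SG = 3.22 V

k_p = μ_pC_ox · (W/L) = 3.312 mA/V².
In saturation I_D = ½ k_p (V_SG − |V_tp|)², so V_SG − |V_tp| = √(2 I_D / k_p) = √(2 × 4.9 / 3.312) = 1.72 V.
V_SG = 1.5 + 1.72 = 3.22 V.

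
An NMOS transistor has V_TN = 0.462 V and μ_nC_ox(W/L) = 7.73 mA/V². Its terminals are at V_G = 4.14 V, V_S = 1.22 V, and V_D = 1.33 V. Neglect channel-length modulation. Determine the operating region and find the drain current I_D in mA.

Triode; I_D = 2.04 mA

V_GS = V_G − V_S = 4.14 − 1.22 = 2.92 V; V_DS = V_D − V_S = 1.33 − 1.22 = 0.11 V.
V_ov = V_GS − V_TN = 2.92 − 0.462 = 2.46 V.
Since V_DS = 0.11 V < V_ov = 2.46 V, the device is in the triode region.
I_D = k_n [V_ov · V_DS − ½ V_DS²] = 7.73 × [2.46 × 0.11 − 0.5 × 0.11²] = 2.04 mA.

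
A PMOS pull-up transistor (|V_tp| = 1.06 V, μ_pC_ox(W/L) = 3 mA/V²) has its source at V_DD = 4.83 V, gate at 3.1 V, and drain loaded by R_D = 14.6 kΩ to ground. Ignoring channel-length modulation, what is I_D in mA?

V_SG = V_DD − V_G = 4.83 − 3.1 = 1.73 V, so V_ov = 1.73 − 1.06 = 0.67 V.
Assume saturation: I_D = ½ k_p V_ov² = 0.5 × 3 × 0.67² = 0.673 mA, giving V_SD = V_DD − I_D R_D = 4.83 − 0.673 × 14.6 = -5 V.
But -5 V < V_ov = 0.67 V, so the device is actually in triode.
In triode I_D = k_p[V_ov V_SD − ½ V_SD²] and I_D = (V_DD − V_SD)/R_D. Equating: 21.9 V_SD² − 30.35 V_SD + 4.83 = 0, giving V_SD = 0.183 V (the root below V_ov).
I_D = (4.83 − 0.183) / 14.6 = 0.318 mA.

I_D = 0.318 mA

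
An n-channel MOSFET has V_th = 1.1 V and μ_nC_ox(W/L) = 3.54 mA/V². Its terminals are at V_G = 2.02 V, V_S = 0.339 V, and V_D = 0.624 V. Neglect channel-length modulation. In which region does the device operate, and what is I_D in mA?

Triode; I_D = 0.442 mA

V_GS = V_G − V_S = 2.02 − 0.339 = 1.68 V; V_DS = V_D − V_S = 0.624 − 0.339 = 0.285 V.
V_ov = V_GS − V_th = 1.68 − 1.1 = 0.581 V.
Since V_DS = 0.285 V < V_ov = 0.581 V, the device is in the triode region.
I_D = k_n [V_ov · V_DS − ½ V_DS²] = 3.54 × [0.581 × 0.285 − 0.5 × 0.285²] = 0.442 mA.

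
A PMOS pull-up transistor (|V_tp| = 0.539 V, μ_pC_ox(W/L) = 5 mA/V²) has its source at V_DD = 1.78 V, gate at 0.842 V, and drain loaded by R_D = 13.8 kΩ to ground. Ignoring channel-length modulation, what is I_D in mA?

V_SG = V_DD − V_G = 1.78 − 0.842 = 0.938 V, so V_ov = 0.938 − 0.539 = 0.399 V.
Assume saturation: I_D = ½ k_p V_ov² = 0.5 × 5 × 0.399² = 0.398 mA, giving V_SD = V_DD − I_D R_D = 1.78 − 0.398 × 13.8 = -3.71 V.
But -3.71 V < V_ov = 0.399 V, so the device is actually in triode.
In triode I_D = k_p[V_ov V_SD − ½ V_SD²] and I_D = (V_DD − V_SD)/R_D. Equating: 34.5 V_SD² − 28.53 V_SD + 1.78 = 0, giving V_SD = 0.068 V (the root below V_ov).
I_D = (1.78 − 0.068) / 13.8 = 0.124 mA.

I_D = 0.124 mA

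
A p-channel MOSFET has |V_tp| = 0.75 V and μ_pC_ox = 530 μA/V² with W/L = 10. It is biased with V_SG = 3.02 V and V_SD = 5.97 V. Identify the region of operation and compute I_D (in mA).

k_p = μ_pC_ox · (W/L) = 5.3 mA/V².
V_ov = V_SG − |V_tp| = 3.02 − 0.75 = 2.27 V.
Since V_SD = 5.97 V ≥ V_ov = 2.27 V, the device is in saturation.
I_D = ½ k_p V_ov² = 0.5 × 5.3 × 2.27² = 13.7 mA.

Saturation; I_D = 13.7 mA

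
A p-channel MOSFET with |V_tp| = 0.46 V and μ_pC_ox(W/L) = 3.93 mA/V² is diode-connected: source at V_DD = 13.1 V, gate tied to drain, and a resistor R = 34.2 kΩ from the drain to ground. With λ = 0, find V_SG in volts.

With gate tied to drain, V_SG = V_SD ≥ V_SG − |V_tp|, so the device is in saturation.
KCL at the drain: ½ k_p (V_SG − |V_tp|)² = (V_DD − V_SG)/R.
Let x = V_SG − 0.46. Then 67.2 x² + x − 12.64 = 0, giving x = 0.426 V (positive root), so V_SG = 0.886 V.
I_D = (V_DD − V_SG)/R = (13.1 − 0.886) / 34.2 = 0.357 mA.

V_SG = 0.886 V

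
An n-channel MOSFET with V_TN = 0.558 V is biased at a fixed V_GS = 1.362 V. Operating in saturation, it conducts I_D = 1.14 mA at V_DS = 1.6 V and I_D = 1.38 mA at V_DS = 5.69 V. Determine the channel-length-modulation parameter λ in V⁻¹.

With V_GS fixed, I_D ∝ (1 + λ V_DS) in saturation, so I_D2/I_D1 = (1 + λ V_DS2)/(1 + λ V_DS1).
1.38/1.14 = 1.211 = (1 + 5.69 λ)/(1 + 1.6 λ).
Solving: λ (I_D1 V_DS2 − I_D2 V_DS1) = I_D2 − I_D1, so λ = (1.38 − 1.14) / (1.14 × 5.69 − 1.38 × 1.6) = 0.24 / 4.28 = 0.0561 V⁻¹.

λ = 0.0561 V⁻¹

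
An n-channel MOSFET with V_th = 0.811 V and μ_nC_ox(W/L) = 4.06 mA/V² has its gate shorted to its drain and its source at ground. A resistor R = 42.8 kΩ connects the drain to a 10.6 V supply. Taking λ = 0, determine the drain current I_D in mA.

With gate tied to drain, V_GS = V_DS ≥ V_GS − V_th, so the device is in saturation.
KCL at the drain: ½ k_n (V_GS − V_th)² = (V_DD − V_GS)/R.
Let x = V_GS − 0.811. Then 86.9 x² + x − 9.789 = 0, giving x = 0.33 V (positive root), so V_GS = 1.14 V.
I_D = (V_DD − V_GS)/R = (10.6 − 1.14) / 42.8 = 0.221 mA.

I_D = 0.221 mA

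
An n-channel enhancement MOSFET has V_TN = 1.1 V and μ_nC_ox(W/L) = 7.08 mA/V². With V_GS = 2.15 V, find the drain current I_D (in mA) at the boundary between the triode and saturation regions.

At the boundary V_DS = V_ov = V_GS − V_TN = 2.15 − 1.1 = 1.05 V.
I_D = ½ k_n V_ov² = 0.5 × 7.08 × 1.05² = 3.9 mA.

I_D = 3.90 mA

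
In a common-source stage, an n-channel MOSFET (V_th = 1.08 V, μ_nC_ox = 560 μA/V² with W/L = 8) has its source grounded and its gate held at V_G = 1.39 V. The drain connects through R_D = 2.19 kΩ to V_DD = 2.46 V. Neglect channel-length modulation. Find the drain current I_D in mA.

I_D = 0.215 mA

V_GS = V_G = 1.39 V, so V_ov = 1.39 − 1.08 = 0.31 V.
k_n = μ_nC_ox · (W/L) = 4.48 mA/V².
Assume saturation: I_D = ½ k_n V_ov² = 0.5 × 4.48 × 0.31² = 0.215 mA, giving V_DS = V_DD − I_D R_D = 2.46 − 0.215 × 2.19 = 1.99 V.
V_DS = 1.99 V ≥ V_ov = 0.31 V, confirming saturation.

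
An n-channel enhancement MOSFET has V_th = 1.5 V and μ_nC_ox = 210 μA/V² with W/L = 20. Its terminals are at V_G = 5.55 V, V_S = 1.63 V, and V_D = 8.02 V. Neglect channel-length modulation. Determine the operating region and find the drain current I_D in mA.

Saturation; I_D = 12.3 mA

V_GS = V_G − V_S = 5.55 − 1.63 = 3.92 V; V_DS = V_D − V_S = 8.02 − 1.63 = 6.39 V.
k_n = μ_nC_ox · (W/L) = 4.2 mA/V².
V_ov = V_GS − V_th = 3.92 − 1.5 = 2.42 V.
Since V_DS = 6.39 V ≥ V_ov = 2.42 V, the device is in saturation.
I_D = ½ k_n V_ov² = 0.5 × 4.2 × 2.42² = 12.3 mA.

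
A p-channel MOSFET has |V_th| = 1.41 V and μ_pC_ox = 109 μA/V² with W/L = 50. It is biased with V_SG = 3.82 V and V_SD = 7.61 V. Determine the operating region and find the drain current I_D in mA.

Saturation; I_D = 15.8 mA

k_p = μ_pC_ox · (W/L) = 5.45 mA/V².
V_ov = V_SG − |V_th| = 3.82 − 1.41 = 2.41 V.
Since V_SD = 7.61 V ≥ V_ov = 2.41 V, the device is in saturation.
I_D = ½ k_p V_ov² = 0.5 × 5.45 × 2.41² = 15.8 mA.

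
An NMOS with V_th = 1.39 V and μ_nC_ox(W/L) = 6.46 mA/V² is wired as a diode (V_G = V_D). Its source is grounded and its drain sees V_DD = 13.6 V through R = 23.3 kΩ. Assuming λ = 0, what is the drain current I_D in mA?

I_D = 0.507 mA

With gate tied to drain, V_GS = V_DS ≥ V_GS − V_th, so the device is in saturation.
KCL at the drain: ½ k_n (V_GS − V_th)² = (V_DD − V_GS)/R.
Let x = V_GS − 1.39. Then 75.3 x² + x − 12.21 = 0, giving x = 0.396 V (positive root), so V_GS = 1.79 V.
I_D = (V_DD − V_GS)/R = (13.6 − 1.79) / 23.3 = 0.507 mA.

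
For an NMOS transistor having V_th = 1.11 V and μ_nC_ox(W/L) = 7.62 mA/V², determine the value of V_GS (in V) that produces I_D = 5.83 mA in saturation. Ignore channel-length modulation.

V_GS = 2.35 V

In saturation I_D = ½ k_n (V_GS − V_th)², so V_GS − V_th = √(2 I_D / k_n) = √(2 × 5.83 / 7.62) = 1.24 V.
V_GS = 1.11 + 1.24 = 2.35 V.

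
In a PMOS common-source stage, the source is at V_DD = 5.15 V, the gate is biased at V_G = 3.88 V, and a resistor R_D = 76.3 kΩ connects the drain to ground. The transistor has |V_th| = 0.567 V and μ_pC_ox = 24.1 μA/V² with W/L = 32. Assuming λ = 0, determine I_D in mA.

V_SG = V_DD − V_G = 5.15 − 3.88 = 1.27 V, so V_ov = 1.27 − 0.567 = 0.703 V.
k_p = μ_pC_ox · (W/L) = 0.7712 mA/V².
Assume saturation: I_D = ½ k_p V_ov² = 0.5 × 0.7712 × 0.703² = 0.191 mA, giving V_SD = V_DD − I_D R_D = 5.15 − 0.191 × 76.3 = -9.39 V.
But -9.39 V < V_ov = 0.703 V, so the device is actually in triode.
In triode I_D = k_p[V_ov V_SD − ½ V_SD²] and I_D = (V_DD − V_SD)/R_D. Equating: 29.4 V_SD² − 42.37 V_SD + 5.15 = 0, giving V_SD = 0.134 V (the root below V_ov).
I_D = (5.15 − 0.134) / 76.3 = 0.0657 mA.

I_D = 0.0657 mA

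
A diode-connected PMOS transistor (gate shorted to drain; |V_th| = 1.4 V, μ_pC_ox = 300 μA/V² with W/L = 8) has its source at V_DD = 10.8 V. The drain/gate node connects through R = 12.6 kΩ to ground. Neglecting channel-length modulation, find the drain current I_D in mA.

I_D = 0.686 mA

With gate tied to drain, V_SG = V_SD ≥ V_SG − |V_th|, so the device is in saturation.
k_p = μ_pC_ox · (W/L) = 2.4 mA/V².
KCL at the drain: ½ k_p (V_SG − |V_th|)² = (V_DD − V_SG)/R.
Let x = V_SG − 1.4. Then 15.1 x² + x − 9.4 = 0, giving x = 0.756 V (positive root), so V_SG = 2.16 V.
I_D = (V_DD − V_SG)/R = (10.8 − 2.16) / 12.6 = 0.686 mA.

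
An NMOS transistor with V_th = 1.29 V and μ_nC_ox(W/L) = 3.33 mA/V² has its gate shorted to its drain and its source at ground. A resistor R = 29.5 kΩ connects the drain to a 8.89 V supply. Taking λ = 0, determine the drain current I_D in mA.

With gate tied to drain, V_GS = V_DS ≥ V_GS − V_th, so the device is in saturation.
KCL at the drain: ½ k_n (V_GS − V_th)² = (V_DD − V_GS)/R.
Let x = V_GS − 1.29. Then 49.1 x² + x − 7.6 = 0, giving x = 0.383 V (positive root), so V_GS = 1.67 V.
I_D = (V_DD − V_GS)/R = (8.89 − 1.67) / 29.5 = 0.245 mA.

I_D = 0.245 mA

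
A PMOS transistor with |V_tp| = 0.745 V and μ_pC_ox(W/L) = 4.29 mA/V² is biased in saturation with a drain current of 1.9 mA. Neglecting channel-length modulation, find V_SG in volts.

V_SG = 1.69 V

In saturation I_D = ½ k_p (V_SG − |V_tp|)², so V_SG − |V_tp| = √(2 I_D / k_p) = √(2 × 1.9 / 4.29) = 0.941 V.
V_SG = 0.745 + 0.941 = 1.69 V.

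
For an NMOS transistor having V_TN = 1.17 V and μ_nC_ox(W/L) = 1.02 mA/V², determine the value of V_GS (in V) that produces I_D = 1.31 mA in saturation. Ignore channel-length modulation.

V_GS = 2.77 V

In saturation I_D = ½ k_n (V_GS − V_TN)², so V_GS − V_TN = √(2 I_D / k_n) = √(2 × 1.31 / 1.02) = 1.6 V.
V_GS = 1.17 + 1.6 = 2.77 V.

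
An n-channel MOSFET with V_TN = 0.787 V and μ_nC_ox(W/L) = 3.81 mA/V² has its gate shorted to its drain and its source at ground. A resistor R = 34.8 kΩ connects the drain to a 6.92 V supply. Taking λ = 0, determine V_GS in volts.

With gate tied to drain, V_GS = V_DS ≥ V_GS − V_TN, so the device is in saturation.
KCL at the drain: ½ k_n (V_GS − V_TN)² = (V_DD − V_GS)/R.
Let x = V_GS − 0.787. Then 66.3 x² + x − 6.133 = 0, giving x = 0.297 V (positive root), so V_GS = 1.08 V.
I_D = (V_DD − V_GS)/R = (6.92 − 1.08) / 34.8 = 0.168 mA.

V_GS = 1.08 V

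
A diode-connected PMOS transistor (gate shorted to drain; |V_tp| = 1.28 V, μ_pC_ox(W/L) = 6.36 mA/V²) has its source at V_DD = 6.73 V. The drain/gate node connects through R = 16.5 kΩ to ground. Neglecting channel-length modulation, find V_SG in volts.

V_SG = 1.59 V

With gate tied to drain, V_SG = V_SD ≥ V_SG − |V_tp|, so the device is in saturation.
KCL at the drain: ½ k_p (V_SG − |V_tp|)² = (V_DD − V_SG)/R.
Let x = V_SG − 1.28. Then 52.5 x² + x − 5.45 = 0, giving x = 0.313 V (positive root), so V_SG = 1.59 V.
I_D = (V_DD − V_SG)/R = (6.73 − 1.59) / 16.5 = 0.311 mA.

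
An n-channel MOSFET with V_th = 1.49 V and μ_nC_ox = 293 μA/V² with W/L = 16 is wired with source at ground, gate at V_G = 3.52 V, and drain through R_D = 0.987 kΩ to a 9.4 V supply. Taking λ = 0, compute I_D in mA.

I_D = 8.25 mA

V_GS = V_G = 3.52 V, so V_ov = 3.52 − 1.49 = 2.03 V.
k_n = μ_nC_ox · (W/L) = 4.688 mA/V².
Assume saturation: I_D = ½ k_n V_ov² = 0.5 × 4.688 × 2.03² = 9.66 mA, giving V_DS = V_DD − I_D R_D = 9.4 − 9.66 × 0.987 = -0.134 V.
But -0.134 V < V_ov = 2.03 V, so the device is actually in triode.
In triode I_D = k_n[V_ov V_DS − ½ V_DS²] and I_D = (V_DD − V_DS)/R_D. Equating: 2.31 V_DS² − 10.39 V_DS + 9.4 = 0, giving V_DS = 1.26 V (the root below V_ov).
I_D = (9.4 − 1.26) / 0.987 = 8.25 mA.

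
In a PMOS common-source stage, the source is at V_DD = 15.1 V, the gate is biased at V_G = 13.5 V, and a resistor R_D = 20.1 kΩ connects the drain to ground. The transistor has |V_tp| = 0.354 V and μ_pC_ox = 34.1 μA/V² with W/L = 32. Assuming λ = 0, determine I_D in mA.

V_SG = V_DD − V_G = 15.1 − 13.5 = 1.6 V, so V_ov = 1.6 − 0.354 = 1.25 V.
k_p = μ_pC_ox · (W/L) = 1.091 mA/V².
Assume saturation: I_D = ½ k_p V_ov² = 0.5 × 1.091 × 1.25² = 0.847 mA, giving V_SD = V_DD − I_D R_D = 15.1 − 0.847 × 20.1 = -1.93 V.
But -1.93 V < V_ov = 1.25 V, so the device is actually in triode.
In triode I_D = k_p[V_ov V_SD − ½ V_SD²] and I_D = (V_DD − V_SD)/R_D. Equating: 11 V_SD² − 28.33 V_SD + 15.1 = 0, giving V_SD = 0.752 V (the root below V_ov).
I_D = (15.1 − 0.752) / 20.1 = 0.714 mA.

I_D = 0.714 mA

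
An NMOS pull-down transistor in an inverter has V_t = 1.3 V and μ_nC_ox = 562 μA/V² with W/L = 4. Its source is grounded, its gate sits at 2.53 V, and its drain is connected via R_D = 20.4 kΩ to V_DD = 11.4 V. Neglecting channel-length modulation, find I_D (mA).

V_GS = V_G = 2.53 V, so V_ov = 2.53 − 1.3 = 1.23 V.
k_n = μ_nC_ox · (W/L) = 2.248 mA/V².
Assume saturation: I_D = ½ k_n V_ov² = 0.5 × 2.248 × 1.23² = 1.7 mA, giving V_DS = V_DD − I_D R_D = 11.4 − 1.7 × 20.4 = -23.3 V.
But -23.3 V < V_ov = 1.23 V, so the device is actually in triode.
In triode I_D = k_n[V_ov V_DS − ½ V_DS²] and I_D = (V_DD − V_DS)/R_D. Equating: 22.9 V_DS² − 57.41 V_DS + 11.4 = 0, giving V_DS = 0.217 V (the root below V_ov).
I_D = (11.4 − 0.217) / 20.4 = 0.548 mA.

I_D = 0.548 mA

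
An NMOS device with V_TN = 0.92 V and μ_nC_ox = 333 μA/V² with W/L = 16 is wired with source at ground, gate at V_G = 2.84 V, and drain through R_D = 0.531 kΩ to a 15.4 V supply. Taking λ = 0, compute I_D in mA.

I_D = 9.82 mA

V_GS = V_G = 2.84 V, so V_ov = 2.84 − 0.92 = 1.92 V.
k_n = μ_nC_ox · (W/L) = 5.328 mA/V².
Assume saturation: I_D = ½ k_n V_ov² = 0.5 × 5.328 × 1.92² = 9.82 mA, giving V_DS = V_DD − I_D R_D = 15.4 − 9.82 × 0.531 = 10.2 V.
V_DS = 10.2 V ≥ V_ov = 1.92 V, confirming saturation.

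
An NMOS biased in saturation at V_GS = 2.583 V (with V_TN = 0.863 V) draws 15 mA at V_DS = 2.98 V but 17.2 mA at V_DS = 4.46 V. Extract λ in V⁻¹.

With V_GS fixed, I_D ∝ (1 + λ V_DS) in saturation, so I_D2/I_D1 = (1 + λ V_DS2)/(1 + λ V_DS1).
17.2/15 = 1.147 = (1 + 4.46 λ)/(1 + 2.98 λ).
Solving: λ (I_D1 V_DS2 − I_D2 V_DS1) = I_D2 − I_D1, so λ = (17.2 − 15) / (15 × 4.46 − 17.2 × 2.98) = 2.2 / 15.6 = 0.141 V⁻¹.

λ = 0.141 V⁻¹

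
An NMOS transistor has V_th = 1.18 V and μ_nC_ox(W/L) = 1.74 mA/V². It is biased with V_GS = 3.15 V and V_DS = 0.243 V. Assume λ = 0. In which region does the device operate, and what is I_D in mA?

Triode; I_D = 0.782 mA

V_ov = V_GS − V_th = 3.15 − 1.18 = 1.97 V.
Since V_DS = 0.243 V < V_ov = 1.97 V, the device is in the triode region.
I_D = k_n [V_ov · V_DS − ½ V_DS²] = 1.74 × [1.97 × 0.243 − 0.5 × 0.243²] = 0.782 mA.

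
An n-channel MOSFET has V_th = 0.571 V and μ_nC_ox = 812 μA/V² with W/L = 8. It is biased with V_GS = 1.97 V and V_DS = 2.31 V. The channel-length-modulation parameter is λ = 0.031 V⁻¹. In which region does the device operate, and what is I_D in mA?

k_n = μ_nC_ox · (W/L) = 6.496 mA/V².
V_ov = V_GS − V_th = 1.97 − 0.571 = 1.4 V.
Since V_DS = 2.31 V ≥ V_ov = 1.4 V, the device is in saturation.
I_D = ½ k_n V_ov² (1 + λ V_DS) = 0.5 × 6.496 × 1.4² × (1 + 0.031 × 2.31) = 6.81 mA.

Saturation; I_D = 6.81 mA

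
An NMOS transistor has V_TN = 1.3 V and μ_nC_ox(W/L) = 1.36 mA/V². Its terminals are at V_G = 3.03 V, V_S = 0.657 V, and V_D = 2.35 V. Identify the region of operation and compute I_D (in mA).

Saturation; I_D = 0.783 mA

V_GS = V_G − V_S = 3.03 − 0.657 = 2.37 V; V_DS = V_D − V_S = 2.35 − 0.657 = 1.69 V.
V_ov = V_GS − V_TN = 2.37 − 1.3 = 1.07 V.
Since V_DS = 1.69 V ≥ V_ov = 1.07 V, the device is in saturation.
I_D = ½ k_n V_ov² = 0.5 × 1.36 × 1.07² = 0.783 mA.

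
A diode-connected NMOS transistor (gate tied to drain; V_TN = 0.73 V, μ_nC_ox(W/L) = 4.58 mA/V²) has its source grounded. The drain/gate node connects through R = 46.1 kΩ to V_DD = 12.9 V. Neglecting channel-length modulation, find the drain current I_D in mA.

I_D = 0.257 mA

With gate tied to drain, V_GS = V_DS ≥ V_GS − V_TN, so the device is in saturation.
KCL at the drain: ½ k_n (V_GS − V_TN)² = (V_DD − V_GS)/R.
Let x = V_GS − 0.73. Then 106 x² + x − 12.17 = 0, giving x = 0.335 V (positive root), so V_GS = 1.06 V.
I_D = (V_DD − V_GS)/R = (12.9 − 1.06) / 46.1 = 0.257 mA.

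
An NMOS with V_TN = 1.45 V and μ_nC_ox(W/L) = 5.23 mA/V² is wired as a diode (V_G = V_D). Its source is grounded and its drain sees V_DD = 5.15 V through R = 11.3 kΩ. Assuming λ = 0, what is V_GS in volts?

With gate tied to drain, V_GS = V_DS ≥ V_GS − V_TN, so the device is in saturation.
KCL at the drain: ½ k_n (V_GS − V_TN)² = (V_DD − V_GS)/R.
Let x = V_GS − 1.45. Then 29.5 x² + x − 3.7 = 0, giving x = 0.337 V (positive root), so V_GS = 1.79 V.
I_D = (V_DD − V_GS)/R = (5.15 − 1.79) / 11.3 = 0.298 mA.

V_GS = 1.79 V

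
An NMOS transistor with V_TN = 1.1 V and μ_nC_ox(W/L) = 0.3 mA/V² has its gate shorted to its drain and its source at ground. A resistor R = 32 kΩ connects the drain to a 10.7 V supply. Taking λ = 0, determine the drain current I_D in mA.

I_D = 0.259 mA

With gate tied to drain, V_GS = V_DS ≥ V_GS − V_TN, so the device is in saturation.
KCL at the drain: ½ k_n (V_GS − V_TN)² = (V_DD − V_GS)/R.
Let x = V_GS − 1.1. Then 4.8 x² + x − 9.6 = 0, giving x = 1.31 V (positive root), so V_GS = 2.41 V.
I_D = (V_DD − V_GS)/R = (10.7 − 2.41) / 32 = 0.259 mA.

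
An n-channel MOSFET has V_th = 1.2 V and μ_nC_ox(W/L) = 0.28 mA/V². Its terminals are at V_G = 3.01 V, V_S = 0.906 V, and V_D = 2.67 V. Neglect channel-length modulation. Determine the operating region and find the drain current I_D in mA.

Saturation; I_D = 0.114 mA

V_GS = V_G − V_S = 3.01 − 0.906 = 2.1 V; V_DS = V_D − V_S = 2.67 − 0.906 = 1.76 V.
V_ov = V_GS − V_th = 2.1 − 1.2 = 0.904 V.
Since V_DS = 1.76 V ≥ V_ov = 0.904 V, the device is in saturation.
I_D = ½ k_n V_ov² = 0.5 × 0.28 × 0.904² = 0.114 mA.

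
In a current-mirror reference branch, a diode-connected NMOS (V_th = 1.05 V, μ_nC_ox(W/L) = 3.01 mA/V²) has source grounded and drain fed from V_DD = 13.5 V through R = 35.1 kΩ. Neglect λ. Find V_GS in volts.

With gate tied to drain, V_GS = V_DS ≥ V_GS − V_th, so the device is in saturation.
KCL at the drain: ½ k_n (V_GS − V_th)² = (V_DD − V_GS)/R.
Let x = V_GS − 1.05. Then 52.8 x² + x − 12.45 = 0, giving x = 0.476 V (positive root), so V_GS = 1.53 V.
I_D = (V_DD − V_GS)/R = (13.5 − 1.53) / 35.1 = 0.341 mA.

V_GS = 1.53 V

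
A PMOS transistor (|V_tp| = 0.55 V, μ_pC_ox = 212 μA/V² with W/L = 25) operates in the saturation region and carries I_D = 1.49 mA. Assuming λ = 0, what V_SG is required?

V_SG = 1.30 V

k_p = μ_pC_ox · (W/L) = 5.3 mA/V².
In saturation I_D = ½ k_p (V_SG − |V_tp|)², so V_SG − |V_tp| = √(2 I_D / k_p) = √(2 × 1.49 / 5.3) = 0.75 V.
V_SG = 0.55 + 0.75 = 1.3 V.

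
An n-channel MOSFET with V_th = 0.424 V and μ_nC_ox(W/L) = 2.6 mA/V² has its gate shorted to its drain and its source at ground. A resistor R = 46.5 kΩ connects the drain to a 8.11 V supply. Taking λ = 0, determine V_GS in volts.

V_GS = 0.772 V

With gate tied to drain, V_GS = V_DS ≥ V_GS − V_th, so the device is in saturation.
KCL at the drain: ½ k_n (V_GS − V_th)² = (V_DD − V_GS)/R.
Let x = V_GS − 0.424. Then 60.5 x² + x − 7.686 = 0, giving x = 0.348 V (positive root), so V_GS = 0.772 V.
I_D = (V_DD − V_GS)/R = (8.11 − 0.772) / 46.5 = 0.158 mA.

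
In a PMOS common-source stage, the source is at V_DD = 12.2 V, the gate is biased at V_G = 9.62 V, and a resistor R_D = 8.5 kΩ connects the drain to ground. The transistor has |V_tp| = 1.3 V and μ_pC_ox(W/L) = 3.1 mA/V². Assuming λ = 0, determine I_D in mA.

I_D = 1.39 mA

V_SG = V_DD − V_G = 12.2 − 9.62 = 2.58 V, so V_ov = 2.58 − 1.3 = 1.28 V.
Assume saturation: I_D = ½ k_p V_ov² = 0.5 × 3.1 × 1.28² = 2.54 mA, giving V_SD = V_DD − I_D R_D = 12.2 − 2.54 × 8.5 = -9.39 V.
But -9.39 V < V_ov = 1.28 V, so the device is actually in triode.
In triode I_D = k_p[V_ov V_SD − ½ V_SD²] and I_D = (V_DD − V_SD)/R_D. Equating: 13.2 V_SD² − 34.73 V_SD + 12.2 = 0, giving V_SD = 0.417 V (the root below V_ov).
I_D = (12.2 − 0.417) / 8.5 = 1.39 mA.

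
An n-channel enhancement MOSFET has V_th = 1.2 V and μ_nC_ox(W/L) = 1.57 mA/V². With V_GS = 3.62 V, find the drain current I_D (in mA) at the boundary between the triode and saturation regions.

At the boundary V_DS = V_ov = V_GS − V_th = 3.62 − 1.2 = 2.42 V.
I_D = ½ k_n V_ov² = 0.5 × 1.57 × 2.42² = 4.6 mA.

I_D = 4.60 mA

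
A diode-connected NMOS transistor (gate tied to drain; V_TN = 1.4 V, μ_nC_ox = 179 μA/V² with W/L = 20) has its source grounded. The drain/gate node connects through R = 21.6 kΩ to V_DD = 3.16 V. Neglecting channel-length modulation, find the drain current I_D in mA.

I_D = 0.0722 mA

With gate tied to drain, V_GS = V_DS ≥ V_GS − V_TN, so the device is in saturation.
k_n = μ_nC_ox · (W/L) = 3.58 mA/V².
KCL at the drain: ½ k_n (V_GS − V_TN)² = (V_DD − V_GS)/R.
Let x = V_GS − 1.4. Then 38.7 x² + x − 1.76 = 0, giving x = 0.201 V (positive root), so V_GS = 1.6 V.
I_D = (V_DD − V_GS)/R = (3.16 − 1.6) / 21.6 = 0.0722 mA.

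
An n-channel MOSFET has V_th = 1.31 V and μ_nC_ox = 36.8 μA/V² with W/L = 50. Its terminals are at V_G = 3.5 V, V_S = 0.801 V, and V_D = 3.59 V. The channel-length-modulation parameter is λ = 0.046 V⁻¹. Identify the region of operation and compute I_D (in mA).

Saturation; I_D = 2.00 mA

V_GS = V_G − V_S = 3.5 − 0.801 = 2.7 V; V_DS = V_D − V_S = 3.59 − 0.801 = 2.79 V.
k_n = μ_nC_ox · (W/L) = 1.84 mA/V².
V_ov = V_GS − V_th = 2.7 − 1.31 = 1.39 V.
Since V_DS = 2.79 V ≥ V_ov = 1.39 V, the device is in saturation.
I_D = ½ k_n V_ov² (1 + λ V_DS) = 0.5 × 1.84 × 1.39² × (1 + 0.046 × 2.79) = 2 mA.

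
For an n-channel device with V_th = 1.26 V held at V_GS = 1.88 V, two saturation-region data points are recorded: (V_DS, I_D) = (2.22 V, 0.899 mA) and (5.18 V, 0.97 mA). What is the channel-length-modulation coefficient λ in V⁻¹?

λ = 0.0284 V⁻¹

With V_GS fixed, I_D ∝ (1 + λ V_DS) in saturation, so I_D2/I_D1 = (1 + λ V_DS2)/(1 + λ V_DS1).
0.97/0.899 = 1.079 = (1 + 5.18 λ)/(1 + 2.22 λ).
Solving: λ (I_D1 V_DS2 − I_D2 V_DS1) = I_D2 − I_D1, so λ = (0.97 − 0.899) / (0.899 × 5.18 − 0.97 × 2.22) = 0.071 / 2.5 = 0.0284 V⁻¹.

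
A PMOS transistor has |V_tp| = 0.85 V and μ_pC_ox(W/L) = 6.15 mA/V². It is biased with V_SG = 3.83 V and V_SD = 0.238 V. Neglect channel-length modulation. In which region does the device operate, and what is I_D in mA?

V_ov = V_SG − |V_tp| = 3.83 − 0.85 = 2.98 V.
Since V_SD = 0.238 V < V_ov = 2.98 V, the device is in the triode region.
I_D = k_p [V_ov · V_SD − ½ V_SD²] = 6.15 × [2.98 × 0.238 − 0.5 × 0.238²] = 4.19 mA.

Triode; I_D = 4.19 mA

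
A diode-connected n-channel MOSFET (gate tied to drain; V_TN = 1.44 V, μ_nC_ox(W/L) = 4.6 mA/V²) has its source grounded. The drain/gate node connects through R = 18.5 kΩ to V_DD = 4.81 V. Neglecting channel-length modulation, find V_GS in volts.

V_GS = 1.71 V

With gate tied to drain, V_GS = V_DS ≥ V_GS − V_TN, so the device is in saturation.
KCL at the drain: ½ k_n (V_GS − V_TN)² = (V_DD − V_GS)/R.
Let x = V_GS − 1.44. Then 42.5 x² + x − 3.37 = 0, giving x = 0.27 V (positive root), so V_GS = 1.71 V.
I_D = (V_DD − V_GS)/R = (4.81 − 1.71) / 18.5 = 0.168 mA.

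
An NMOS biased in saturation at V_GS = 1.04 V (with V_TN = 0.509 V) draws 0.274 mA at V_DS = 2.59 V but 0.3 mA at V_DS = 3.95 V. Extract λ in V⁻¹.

λ = 0.0852 V⁻¹

With V_GS fixed, I_D ∝ (1 + λ V_DS) in saturation, so I_D2/I_D1 = (1 + λ V_DS2)/(1 + λ V_DS1).
0.3/0.274 = 1.095 = (1 + 3.95 λ)/(1 + 2.59 λ).
Solving: λ (I_D1 V_DS2 − I_D2 V_DS1) = I_D2 − I_D1, so λ = (0.3 − 0.274) / (0.274 × 3.95 − 0.3 × 2.59) = 0.026 / 0.305 = 0.0852 V⁻¹.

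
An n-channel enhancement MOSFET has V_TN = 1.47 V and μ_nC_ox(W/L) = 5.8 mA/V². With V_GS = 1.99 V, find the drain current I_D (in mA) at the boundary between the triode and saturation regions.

At the boundary V_DS = V_ov = V_GS − V_TN = 1.99 − 1.47 = 0.52 V.
I_D = ½ k_n V_ov² = 0.5 × 5.8 × 0.52² = 0.784 mA.

I_D = 0.784 mA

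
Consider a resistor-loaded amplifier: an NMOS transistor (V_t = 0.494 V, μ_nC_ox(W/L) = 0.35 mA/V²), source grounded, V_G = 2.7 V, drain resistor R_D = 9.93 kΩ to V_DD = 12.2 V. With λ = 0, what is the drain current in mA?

V_GS = V_G = 2.7 V, so V_ov = 2.7 − 0.494 = 2.21 V.
Assume saturation: I_D = ½ k_n V_ov² = 0.5 × 0.35 × 2.21² = 0.852 mA, giving V_DS = V_DD − I_D R_D = 12.2 − 0.852 × 9.93 = 3.74 V.
V_DS = 3.74 V ≥ V_ov = 2.21 V, confirming saturation.

I_D = 0.852 mA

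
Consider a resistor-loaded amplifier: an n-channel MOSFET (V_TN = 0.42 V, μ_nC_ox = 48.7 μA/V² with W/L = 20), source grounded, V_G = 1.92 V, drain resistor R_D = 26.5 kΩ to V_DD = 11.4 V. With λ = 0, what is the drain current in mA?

V_GS = V_G = 1.92 V, so V_ov = 1.92 − 0.42 = 1.5 V.
k_n = μ_nC_ox · (W/L) = 0.974 mA/V².
Assume saturation: I_D = ½ k_n V_ov² = 0.5 × 0.974 × 1.5² = 1.1 mA, giving V_DS = V_DD − I_D R_D = 11.4 − 1.1 × 26.5 = -17.6 V.
But -17.6 V < V_ov = 1.5 V, so the device is actually in triode.
In triode I_D = k_n[V_ov V_DS − ½ V_DS²] and I_D = (V_DD − V_DS)/R_D. Equating: 12.9 V_DS² − 39.72 V_DS + 11.4 = 0, giving V_DS = 0.32 V (the root below V_ov).
I_D = (11.4 − 0.32) / 26.5 = 0.418 mA.

I_D = 0.418 mA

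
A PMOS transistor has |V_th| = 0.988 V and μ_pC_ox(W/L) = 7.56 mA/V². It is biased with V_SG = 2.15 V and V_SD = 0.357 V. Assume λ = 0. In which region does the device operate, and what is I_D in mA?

Triode; I_D = 2.65 mA

V_ov = V_SG − |V_th| = 2.15 − 0.988 = 1.16 V.
Since V_SD = 0.357 V < V_ov = 1.16 V, the device is in the triode region.
I_D = k_p [V_ov · V_SD − ½ V_SD²] = 7.56 × [1.16 × 0.357 − 0.5 × 0.357²] = 2.65 mA.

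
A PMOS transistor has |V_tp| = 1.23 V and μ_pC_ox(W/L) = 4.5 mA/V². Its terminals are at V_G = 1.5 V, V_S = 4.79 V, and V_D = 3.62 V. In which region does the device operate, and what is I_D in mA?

V_SG = V_S − V_G = 4.79 − 1.5 = 3.29 V; V_SD = V_S − V_D = 4.79 − 3.62 = 1.17 V.
V_ov = V_SG − |V_tp| = 3.29 − 1.23 = 2.06 V.
Since V_SD = 1.17 V < V_ov = 2.06 V, the device is in the triode region.
I_D = k_p [V_ov · V_SD − ½ V_SD²] = 4.5 × [2.06 × 1.17 − 0.5 × 1.17²] = 7.77 mA.

Triode; I_D = 7.77 mA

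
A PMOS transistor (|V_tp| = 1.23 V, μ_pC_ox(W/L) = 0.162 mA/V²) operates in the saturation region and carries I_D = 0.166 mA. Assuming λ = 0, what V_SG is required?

V_SG = 2.66 V

In saturation I_D = ½ k_p (V_SG − |V_tp|)², so V_SG − |V_tp| = √(2 I_D / k_p) = √(2 × 0.166 / 0.162) = 1.43 V.
V_SG = 1.23 + 1.43 = 2.66 V.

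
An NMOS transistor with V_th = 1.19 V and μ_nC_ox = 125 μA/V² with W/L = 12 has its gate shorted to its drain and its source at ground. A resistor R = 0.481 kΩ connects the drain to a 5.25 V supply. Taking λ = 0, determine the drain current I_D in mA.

I_D = 3.78 mA

With gate tied to drain, V_GS = V_DS ≥ V_GS − V_th, so the device is in saturation.
k_n = μ_nC_ox · (W/L) = 1.5 mA/V².
KCL at the drain: ½ k_n (V_GS − V_th)² = (V_DD − V_GS)/R.
Let x = V_GS − 1.19. Then 0.361 x² + x − 4.06 = 0, giving x = 2.24 V (positive root), so V_GS = 3.43 V.
I_D = (V_DD − V_GS)/R = (5.25 − 3.43) / 0.481 = 3.78 mA.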